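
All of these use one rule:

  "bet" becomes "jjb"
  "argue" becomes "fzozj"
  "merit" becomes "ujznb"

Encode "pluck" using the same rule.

Vowels shift forward by 5 and consonants shift forward by 8.
For pluck: p(cons)+8=x, l(cons)+8=t, u(vowel)+5=z, c(cons)+8=k, k(cons)+8=s.

xtzks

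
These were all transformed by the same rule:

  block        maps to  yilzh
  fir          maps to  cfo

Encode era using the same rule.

box

Compare letters: b→y is +23, l→i is +23, o→l is +23 — a constant shift. It's a constant shift of +23 (ROT23).
Applying it to era: e+23=b, r+23=o, a+23=x.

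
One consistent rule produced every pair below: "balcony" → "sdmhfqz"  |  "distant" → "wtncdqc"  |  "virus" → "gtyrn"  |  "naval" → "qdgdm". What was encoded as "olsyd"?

zebra

b(1)→s(18) and a(0)→d(3) fit y≡15x+3 (mod 26); the inverse of 15 mod 26 is 7. This is an affine cipher: with a=0,…,z=25, each position x becomes (15x+3) mod 26.
Reversing it on olsyd: o(14)→7·(14−3)≡25=z; l(11)→7·(11−3)≡4=e; s(18)→7·(18−3)≡1=b; y(24)→7·(24−3)≡17=r; d(3)→7·(3−3)≡0=a (all mod 26).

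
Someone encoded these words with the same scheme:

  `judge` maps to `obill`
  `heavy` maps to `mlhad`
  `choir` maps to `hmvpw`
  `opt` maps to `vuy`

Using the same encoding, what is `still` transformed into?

xypqq

The rule splits by letter class: vowels +7, consonants +5.
For still: s(cons)+5=x, t(cons)+5=y, i(vowel)+7=p, l(cons)+5=q, l(cons)+5=q.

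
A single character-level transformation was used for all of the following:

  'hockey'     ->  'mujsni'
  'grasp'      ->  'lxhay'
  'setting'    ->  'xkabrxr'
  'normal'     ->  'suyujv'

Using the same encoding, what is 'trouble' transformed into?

yxvckvp

Letter i (0-indexed) is shifted by i+5, so successive shifts are 5, 6, 7, ….
For trouble: t+5=y, r+6=x, o+7=v, u+8=c, b+9=k, l+10=v, e+11=p.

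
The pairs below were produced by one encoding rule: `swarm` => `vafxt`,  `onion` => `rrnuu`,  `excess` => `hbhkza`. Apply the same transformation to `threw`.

wlwkd

In swarm: s→v is +3, w→a is +4, a→f is +5, r→x is +6 — the shift increases by 1 each position. Each letter shifts forward by (position + 3), i.e. 3, 4, 5, … — the shift grows by one for each successive letter.
On threw: t+3=w, h+4=l, r+5=w, e+6=k, w+7=d.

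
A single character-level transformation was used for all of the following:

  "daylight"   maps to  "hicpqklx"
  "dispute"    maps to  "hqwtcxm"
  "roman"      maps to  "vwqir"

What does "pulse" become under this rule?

The shift depends on letter class: consonant d→h is +4, but vowel a→i is +8. Vowels shift forward by 8 and consonants shift forward by 4.
On pulse: p(cons)+4=t, u(vowel)+8=c, l(cons)+4=p, s(cons)+4=w, e(vowel)+8=m.

tcpwm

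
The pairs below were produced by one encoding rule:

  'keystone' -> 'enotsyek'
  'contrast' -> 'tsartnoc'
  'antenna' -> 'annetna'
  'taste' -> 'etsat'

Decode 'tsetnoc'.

contest

The output letters match the input read backwards: keystone reversed is enotsyek. The word is simply reversed.
Undoing it on tsetnoc: then reverse → contest.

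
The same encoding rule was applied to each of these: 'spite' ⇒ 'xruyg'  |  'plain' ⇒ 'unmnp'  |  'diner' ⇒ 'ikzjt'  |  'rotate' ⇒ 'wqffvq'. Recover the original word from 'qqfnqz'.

lotion

It's a Vigenère-style cipher with numeric key [5,2,12]: position i shifts by key[i mod 3].
Undoing it on qqfnqz: q−5=l, q−2=o, f−12=t, n−5=i, q−2=o, z−12=n.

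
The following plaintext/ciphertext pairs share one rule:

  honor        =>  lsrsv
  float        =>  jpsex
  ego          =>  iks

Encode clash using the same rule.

This is a Caesar cipher with shift 4.
On clash: c+4=g, l+4=p, a+4=e, s+4=w, h+4=l.

gpewl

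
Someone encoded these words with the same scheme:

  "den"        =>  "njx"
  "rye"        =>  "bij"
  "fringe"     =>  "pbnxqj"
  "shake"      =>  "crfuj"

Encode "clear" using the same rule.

The shift depends on letter class: consonant d→n is +10, but vowel e→j is +5. The rule splits by letter class: vowels +5, consonants +10.
Applying it to clear: c(cons)+10=m, l(cons)+10=v, e(vowel)+5=j, a(vowel)+5=f, r(cons)+10=b.

mvjfb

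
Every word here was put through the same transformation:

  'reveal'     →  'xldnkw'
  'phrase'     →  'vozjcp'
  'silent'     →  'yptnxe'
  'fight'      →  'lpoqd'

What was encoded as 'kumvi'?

In reveal: r→x is +6, e→l is +7, v→d is +8, e→n is +9 — the shift increases by 1 each position. The shift increases by 1 at each position, starting from +6: 6, 7, 8, ….
Reversing it on kumvi: k−6=e, u−7=n, m−8=e, v−9=m, i−10=y.

enemy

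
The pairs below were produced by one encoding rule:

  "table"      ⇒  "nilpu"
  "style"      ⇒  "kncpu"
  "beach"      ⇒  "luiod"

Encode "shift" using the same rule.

kdgxn

Each letter's alphabet position (a=0..z=25) is mapped through 3·x+8 mod 26 — an affine cipher.
For shift: s(18)→3·18+8≡10=k; h(7)→3·7+8≡3=d; i(8)→3·8+8≡6=g; f(5)→3·5+8≡23=x; t(19)→3·19+8≡13=n (all mod 26).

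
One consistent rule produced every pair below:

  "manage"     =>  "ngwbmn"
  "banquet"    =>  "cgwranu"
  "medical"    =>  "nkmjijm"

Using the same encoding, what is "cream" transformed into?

dxnbs

Shifts by position in manage: pos 0: m→n (+1), pos 1: a→g (+6), pos 2: n→w (+9), pos 3: a→b (+1), pos 4: g→m (+6), pos 5: e→n (+9) — repeating every 3. It's a Vigenère-style cipher with numeric key [1,6,9]: position i shifts by key[i mod 3].
For cream: c+1=d, r+6=x, e+9=n, a+1=b, m+6=s.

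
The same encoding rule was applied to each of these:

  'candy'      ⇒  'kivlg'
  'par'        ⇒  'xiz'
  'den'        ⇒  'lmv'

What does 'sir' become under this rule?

This is a Caesar cipher with shift 8.
For sir: s+8=a, i+8=q, r+8=z.

aqz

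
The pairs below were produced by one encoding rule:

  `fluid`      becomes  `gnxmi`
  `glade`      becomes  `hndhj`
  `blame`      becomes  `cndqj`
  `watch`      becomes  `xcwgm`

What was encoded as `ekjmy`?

In fluid: f→g is +1, l→n is +2, u→x is +3, i→m is +4 — the shift increases by 1 each position. The shift increases by 1 at each position, starting from +1: 1, 2, 3, ….
Reversing it on ekjmy: e−1=d, k−2=i, j−3=g, m−4=i, y−5=t.

digit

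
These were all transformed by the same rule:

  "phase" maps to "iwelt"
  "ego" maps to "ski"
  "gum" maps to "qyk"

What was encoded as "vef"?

The output letters match the input read backwards, each shifted +4: phase reversed is esahp. Read the word backwards and shift each letter +4.
Undoing it on vef: shift back: v−4=r, e−4=a, f−4=b → rab; then reverse → bar.

bar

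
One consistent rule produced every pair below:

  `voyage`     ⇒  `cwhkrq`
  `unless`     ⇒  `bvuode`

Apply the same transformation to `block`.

In voyage: v→c is +7, o→w is +8, y→h is +9, a→k is +10 — the shift increases by 1 each position. The shift increases by 1 at each position, starting from +7: 7, 8, 9, ….
On block: b+7=i, l+8=t, o+9=x, c+10=m, k+11=v.

itxmv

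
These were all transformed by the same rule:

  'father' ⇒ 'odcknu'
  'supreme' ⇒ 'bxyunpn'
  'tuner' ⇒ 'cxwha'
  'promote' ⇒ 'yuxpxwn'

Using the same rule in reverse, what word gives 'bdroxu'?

sailor

It's a Vigenère-style cipher with numeric key [9,3]: position i shifts by key[i mod 2].
Decoding bdroxu: b−9=s, d−3=a, r−9=i, o−3=l, x−9=o, u−3=r.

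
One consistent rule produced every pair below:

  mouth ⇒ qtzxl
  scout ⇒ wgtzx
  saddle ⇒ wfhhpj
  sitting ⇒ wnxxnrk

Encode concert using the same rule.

gtrgjvx

The shift depends on letter class: consonant m→q is +4, but vowel o→t is +5. Vowels shift forward by 5 and consonants shift forward by 4.
On concert: c(cons)+4=g, o(vowel)+5=t, n(cons)+4=r, c(cons)+4=g, e(vowel)+5=j, r(cons)+4=v, t(cons)+4=x.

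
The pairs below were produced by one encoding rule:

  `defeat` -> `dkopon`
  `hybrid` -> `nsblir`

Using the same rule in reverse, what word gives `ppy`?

Two steps: reverse the string, then apply a Caesar shift of +10.
Reversing it on ppy: shift back: p−10=f, p−10=f, y−10=o → ffo; then reverse → off.

off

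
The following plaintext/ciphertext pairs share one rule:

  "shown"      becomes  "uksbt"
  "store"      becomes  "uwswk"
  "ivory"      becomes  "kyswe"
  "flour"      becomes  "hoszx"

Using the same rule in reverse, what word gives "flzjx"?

diver

In shown: s→u is +2, h→k is +3, o→s is +4, w→b is +5 — the shift increases by 1 each position. The shift increases by 1 at each position, starting from +2: 2, 3, 4, ….
Decoding flzjx: f−2=d, l−3=i, z−4=v, j−5=e, x−6=r.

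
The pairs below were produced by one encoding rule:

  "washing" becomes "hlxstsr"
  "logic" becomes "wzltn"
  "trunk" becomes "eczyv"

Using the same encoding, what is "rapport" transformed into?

Shifts by position in washing: pos 0: w→h (+11), pos 1: a→l (+11), pos 2: s→x (+5), pos 3: h→s (+11), pos 4: i→t (+11), pos 5: n→s (+5) — repeating every 3. The shifts repeat in a cycle of length 3: positions 0,1,… shift by +11, +11, +5, then the pattern repeats.
Applying it to rapport: r+11=c, a+11=l, p+5=u, p+11=a, o+11=z, r+5=w, t+11=e.

cluazwe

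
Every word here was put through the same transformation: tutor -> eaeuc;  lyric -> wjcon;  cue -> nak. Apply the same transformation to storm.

The shift depends on letter class: consonant t→e is +11, but vowel u→a is +6. Vowels shift forward by 6 and consonants shift forward by 11.
On storm: s(cons)+11=d, t(cons)+11=e, o(vowel)+6=u, r(cons)+11=c, m(cons)+11=x.

deucx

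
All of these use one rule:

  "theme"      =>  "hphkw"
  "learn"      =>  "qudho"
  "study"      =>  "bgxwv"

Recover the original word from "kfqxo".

lunch

The output letters match the input read backwards, each shifted +3: theme reversed is emeht. Two steps: reverse the string, then apply a Caesar shift of +3.
Undoing it on kfqxo: shift back: k−3=h, f−3=c, q−3=n, x−3=u, o−3=l → hcnul; then reverse → lunch.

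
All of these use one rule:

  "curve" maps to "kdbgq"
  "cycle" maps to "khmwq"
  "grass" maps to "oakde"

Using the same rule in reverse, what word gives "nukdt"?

In curve: c→k is +8, u→d is +9, r→b is +10, v→g is +11 — the shift increases by 1 each position. Each letter shifts forward by (position + 8), i.e. 8, 9, 10, … — the shift grows by one for each successive letter.
Undoing it on nukdt: n−8=f, u−9=l, k−10=a, d−11=s, t−12=h.

flash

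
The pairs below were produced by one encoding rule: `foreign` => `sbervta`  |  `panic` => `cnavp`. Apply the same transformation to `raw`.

enj

Compare letters: f→s is +13, o→b is +13, r→e is +13 — a constant shift. It's a constant shift of +13 (ROT13).
On raw: r+13=e, a+13=n, w+13=j.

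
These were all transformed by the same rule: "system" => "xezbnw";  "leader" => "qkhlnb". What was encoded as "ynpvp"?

In system: s→x is +5, y→e is +6, s→z is +7, t→b is +8 — the shift increases by 1 each position. Each letter shifts forward by (position + 5), i.e. 5, 6, 7, … — the shift grows by one for each successive letter.
Decoding ynpvp: y−5=t, n−6=h, p−7=i, v−8=n, p−9=g.

thing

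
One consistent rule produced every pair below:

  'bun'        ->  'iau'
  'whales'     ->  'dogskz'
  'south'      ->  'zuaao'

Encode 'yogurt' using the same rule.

funaya

The shift depends on letter class: consonant b→i is +7, but vowel u→a is +6. Two shifts are in play — +6 for a/e/i/o/u, +7 for every other letter.
On yogurt: y(cons)+7=f, o(vowel)+6=u, g(cons)+7=n, u(vowel)+6=a, r(cons)+7=y, t(cons)+7=a.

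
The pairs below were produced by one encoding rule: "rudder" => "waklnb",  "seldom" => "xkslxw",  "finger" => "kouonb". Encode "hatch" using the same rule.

mgakq

In rudder: r→w is +5, u→a is +6, d→k is +7, d→l is +8 — the shift increases by 1 each position. Letter i (0-indexed) is shifted by i+5, so successive shifts are 5, 6, 7, ….
For hatch: h+5=m, a+6=g, t+7=a, c+8=k, h+9=q.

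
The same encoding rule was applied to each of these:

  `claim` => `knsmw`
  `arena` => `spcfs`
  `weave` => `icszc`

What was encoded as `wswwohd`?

mammoth

c(2)→k(10) and l(11)→n(13) fit y≡9x+18 (mod 26); the inverse of 9 mod 26 is 3. Each letter's alphabet position (a=0..z=25) is mapped through 9·x+18 mod 26 — an affine cipher.
Undoing it on wswwohd: w(22)→3·(22−18)≡12=m; s(18)→3·(18−18)≡0=a; w(22)→3·(22−18)≡12=m; w(22)→3·(22−18)≡12=m; o(14)→3·(14−18)≡14=o; h(7)→3·(7−18)≡19=t; d(3)→3·(3−18)≡7=h (all mod 26).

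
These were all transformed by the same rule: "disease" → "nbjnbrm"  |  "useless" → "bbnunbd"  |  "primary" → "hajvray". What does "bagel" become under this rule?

The output letters match the input read backwards, each shifted +9: disease reversed is esaesid. Read the word backwards and shift each letter +9.
Applying it to bagel: reverse → legab; then shift: l+9=u, e+9=n, g+9=p, a+9=j, b+9=k.

unpjk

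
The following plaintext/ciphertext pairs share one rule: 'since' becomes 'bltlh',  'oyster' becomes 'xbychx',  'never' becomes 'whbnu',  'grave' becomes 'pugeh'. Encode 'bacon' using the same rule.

Shifts by position in since: pos 0: s→b (+9), pos 1: i→l (+3), pos 2: n→t (+6), pos 3: c→l (+9), pos 4: e→h (+3) — repeating every 3. A repeating key of period 3 is used — shifts +9, +3, +6 over and over.
On bacon: b+9=k, a+3=d, c+6=i, o+9=x, n+3=q.

kdixq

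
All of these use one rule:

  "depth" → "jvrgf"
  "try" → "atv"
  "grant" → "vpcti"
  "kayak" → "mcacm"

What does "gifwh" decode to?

The output letters match the input read backwards, each shifted +2: depth reversed is htped. Read the word backwards and shift each letter +2.
Decoding gifwh: shift back: g−2=e, i−2=g, f−2=d, w−2=u, h−2=f → egduf; then reverse → fudge.

fudge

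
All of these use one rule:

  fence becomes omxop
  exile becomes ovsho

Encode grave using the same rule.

ofkbq

The output letters match the input read backwards, each shifted +10: fence reversed is ecnef. The word is reversed, then every letter is shifted forward by 10.
On grave: reverse → evarg; then shift: e+10=o, v+10=f, a+10=k, r+10=b, g+10=q.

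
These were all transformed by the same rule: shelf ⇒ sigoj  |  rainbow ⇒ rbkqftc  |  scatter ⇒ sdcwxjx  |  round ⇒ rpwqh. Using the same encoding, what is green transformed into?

In shelf: s→s is +0, h→i is +1, e→g is +2, l→o is +3 — the shift increases by 1 each position. Letter i (0-indexed) is shifted by i+0, so successive shifts are 0, 1, 2, ….
Applying it to green: g+0=g, r+1=s, e+2=g, e+3=h, n+4=r.

gsghr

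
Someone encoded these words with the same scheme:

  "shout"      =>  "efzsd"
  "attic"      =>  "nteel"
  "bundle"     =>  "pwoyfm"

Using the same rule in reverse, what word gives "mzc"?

rob

The output letters match the input read backwards, each shifted +11: shout reversed is tuohs. Two steps: reverse the string, then apply a Caesar shift of +11.
Decoding mzc: shift back: m−11=b, z−11=o, c−11=r → bor; then reverse → rob.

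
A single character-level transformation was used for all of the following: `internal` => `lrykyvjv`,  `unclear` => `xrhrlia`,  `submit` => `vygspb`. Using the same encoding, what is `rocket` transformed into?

In internal: i→l is +3, n→r is +4, t→y is +5, e→k is +6 — the shift increases by 1 each position. The shift increases by 1 at each position, starting from +3: 3, 4, 5, ….
Applying it to rocket: r+3=u, o+4=s, c+5=h, k+6=q, e+7=l, t+8=b.

ushqlb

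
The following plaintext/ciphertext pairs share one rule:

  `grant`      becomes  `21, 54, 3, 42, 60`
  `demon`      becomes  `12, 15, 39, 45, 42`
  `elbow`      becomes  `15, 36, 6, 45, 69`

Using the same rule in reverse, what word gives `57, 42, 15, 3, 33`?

sneak

g(#7)→21 and r(#18)→54: differences scale by 3, so n = 3·pos + 0. With a=1..z=26, the number is 3·pos.
Decoding 57, 42, 15, 3, 33: 57→(57−0)÷3=19=s, 42→(42−0)÷3=14=n, 15→(15−0)÷3=5=e, 3→(3−0)÷3=1=a, 33→(33−0)÷3=11=k.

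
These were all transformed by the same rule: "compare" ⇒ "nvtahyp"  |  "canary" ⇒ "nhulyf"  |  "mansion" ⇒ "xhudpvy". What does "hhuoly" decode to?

Shifts by position in compare: pos 0: c→n (+11), pos 1: o→v (+7), pos 2: m→t (+7), pos 3: p→a (+11), pos 4: a→h (+7), pos 5: r→y (+7) — repeating every 3. It's a Vigenère-style cipher with numeric key [11,7,7]: position i shifts by key[i mod 3].
Undoing it on hhuoly: h−11=w, h−7=a, u−7=n, o−11=d, l−7=e, y−7=r.

wander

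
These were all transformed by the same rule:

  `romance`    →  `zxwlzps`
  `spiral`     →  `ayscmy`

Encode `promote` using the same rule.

Each letter shifts forward by (position + 8), i.e. 8, 9, 10, … — the shift grows by one for each successive letter.
On promote: p+8=x, r+9=a, o+10=y, m+11=x, o+12=a, t+13=g, e+14=s.

xayxags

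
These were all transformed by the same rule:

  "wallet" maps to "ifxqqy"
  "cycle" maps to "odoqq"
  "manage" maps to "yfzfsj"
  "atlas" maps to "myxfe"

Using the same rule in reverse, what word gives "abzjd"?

Shifts by position in wallet: pos 0: w→i (+12), pos 1: a→f (+5), pos 2: l→x (+12), pos 3: l→q (+5) — repeating every 2. A repeating key of period 2 is used — shifts +12, +5 over and over.
Decoding abzjd: a−12=o, b−5=w, z−12=n, j−5=e, d−12=r.

owner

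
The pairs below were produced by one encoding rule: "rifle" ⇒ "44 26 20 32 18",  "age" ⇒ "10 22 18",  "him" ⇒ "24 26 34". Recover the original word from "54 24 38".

who

r(#18)→44 and i(#9)→26: differences scale by 2, so n = 2·pos + 8. Each letter becomes 2×(its alphabet position, a=1..z=26) + 8.
Reversing it on 54 24 38: 54→(54−8)÷2=23=w, 24→(24−8)÷2=8=h, 38→(38−8)÷2=15=o.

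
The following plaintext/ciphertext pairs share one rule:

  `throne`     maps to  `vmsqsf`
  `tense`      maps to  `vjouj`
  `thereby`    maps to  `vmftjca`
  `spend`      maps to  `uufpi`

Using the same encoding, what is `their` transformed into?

vmfkw

Shifts by position in throne: pos 0: t→v (+2), pos 1: h→m (+5), pos 2: r→s (+1), pos 3: o→q (+2), pos 4: n→s (+5), pos 5: e→f (+1) — repeating every 3. It's a Vigenère-style cipher with numeric key [2,5,1]: position i shifts by key[i mod 3].
For their: t+2=v, h+5=m, e+1=f, i+2=k, r+5=w.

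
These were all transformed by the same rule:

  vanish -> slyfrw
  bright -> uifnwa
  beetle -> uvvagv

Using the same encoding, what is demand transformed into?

mvplym

Treating letters as 0–25, the rule is x ↦ 9x + 11 (mod 26).
On demand: d(3)→9·3+11≡12=m; e(4)→9·4+11≡21=v; m(12)→9·12+11≡15=p; a(0)→9·0+11≡11=l; n(13)→9·13+11≡24=y; d(3)→9·3+11≡12=m (all mod 26).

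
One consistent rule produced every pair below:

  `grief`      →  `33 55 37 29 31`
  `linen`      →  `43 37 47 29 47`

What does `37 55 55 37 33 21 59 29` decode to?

g(#7)→33 and r(#18)→55: differences scale by 2, so n = 2·pos + 19. With a=1..z=26, the number is 2·pos + 19.
Reversing it on 37 55 55 37 33 21 59 29: 37→(37−19)÷2=9=i, 55→(55−19)÷2=18=r, 55→(55−19)÷2=18=r, 37→(37−19)÷2=9=i, 33→(33−19)÷2=7=g, 21→(21−19)÷2=1=a, 59→(59−19)÷2=20=t, 29→(29−19)÷2=5=e.

irrigate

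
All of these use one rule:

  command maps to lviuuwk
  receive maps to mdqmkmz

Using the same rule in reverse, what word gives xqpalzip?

hardship

The output letters match the input read backwards, each shifted +8: command reversed is dnammoc. Read the word backwards and shift each letter +8.
Decoding xqpalzip: shift back: x−8=p, q−8=i, p−8=h, a−8=s, l−8=d, z−8=r, i−8=a, p−8=h → pihsdrah; then reverse → hardship.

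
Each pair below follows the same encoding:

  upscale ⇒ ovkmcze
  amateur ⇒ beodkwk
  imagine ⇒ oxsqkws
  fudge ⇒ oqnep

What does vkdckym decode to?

The output letters match the input read backwards, each shifted +10: upscale reversed is elacspu. Read the word backwards and shift each letter +10.
Reversing it on vkdckym: shift back: v−10=l, k−10=a, d−10=t, c−10=s, k−10=a, y−10=o, m−10=c → latsaoc; then reverse → coastal.

coastal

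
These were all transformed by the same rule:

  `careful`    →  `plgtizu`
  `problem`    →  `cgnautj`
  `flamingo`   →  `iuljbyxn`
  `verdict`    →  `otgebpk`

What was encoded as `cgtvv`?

c(2)→p(15) and a(0)→l(11) fit y≡15x+11 (mod 26); the inverse of 15 mod 26 is 7. This is an affine cipher: with a=0,…,z=25, each position x becomes (15x+11) mod 26.
Undoing it on cgtvv: c(2)→7·(2−11)≡15=p; g(6)→7·(6−11)≡17=r; t(19)→7·(19−11)≡4=e; v(21)→7·(21−11)≡18=s; v(21)→7·(21−11)≡18=s (all mod 26).

press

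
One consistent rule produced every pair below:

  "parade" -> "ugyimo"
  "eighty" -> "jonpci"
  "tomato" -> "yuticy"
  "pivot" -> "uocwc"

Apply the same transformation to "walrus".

Letter i (0-indexed) is shifted by i+5, so successive shifts are 5, 6, 7, ….
On walrus: w+5=b, a+6=g, l+7=s, r+8=z, u+9=d, s+10=c.

bgszdc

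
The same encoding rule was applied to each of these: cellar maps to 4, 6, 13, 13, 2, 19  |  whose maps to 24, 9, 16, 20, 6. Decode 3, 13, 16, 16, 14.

The number is (letter's place in the alphabet, a=1) + 1.
Reversing it on 3, 13, 16, 16, 14: 3→(3−1)÷1=2=b, 13→(13−1)÷1=12=l, 16→(16−1)÷1=15=o, 16→(16−1)÷1=15=o, 14→(14−1)÷1=13=m.

bloom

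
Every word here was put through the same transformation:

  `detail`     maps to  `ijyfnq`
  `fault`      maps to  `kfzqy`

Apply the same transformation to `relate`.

wjqfyj

Compare letters: d→i is +5, e→j is +5, t→y is +5 — a constant shift. Every letter moves 5 places later in the alphabet, wrapping around z→a.
On relate: r+5=w, e+5=j, l+5=q, a+5=f, t+5=y, e+5=j.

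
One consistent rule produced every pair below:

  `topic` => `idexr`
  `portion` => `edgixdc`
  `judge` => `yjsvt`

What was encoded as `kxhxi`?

Compare letters: t→i is +15, o→d is +15, p→e is +15 — a constant shift. Each letter is shifted forward by 15 in the alphabet (a Caesar shift of +15).
Undoing it on kxhxi: k−15=v, x−15=i, h−15=s, x−15=i, i−15=t.

visit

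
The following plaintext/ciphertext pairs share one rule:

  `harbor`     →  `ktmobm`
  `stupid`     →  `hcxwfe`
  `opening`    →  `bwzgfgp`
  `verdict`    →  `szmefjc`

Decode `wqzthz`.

please

h(7)→k(10) and a(0)→t(19) fit y≡21x+19 (mod 26); the inverse of 21 mod 26 is 5. This is an affine cipher: with a=0,…,z=25, each position x becomes (21x+19) mod 26.
Decoding wqzthz: w(22)→5·(22−19)≡15=p; q(16)→5·(16−19)≡11=l; z(25)→5·(25−19)≡4=e; t(19)→5·(19−19)≡0=a; h(7)→5·(7−19)≡18=s; z(25)→5·(25−19)≡4=e (all mod 26).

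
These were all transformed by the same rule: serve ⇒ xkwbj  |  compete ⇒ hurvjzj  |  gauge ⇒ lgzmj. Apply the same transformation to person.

Shifts by position in serve: pos 0: s→x (+5), pos 1: e→k (+6), pos 2: r→w (+5), pos 3: v→b (+6) — repeating every 2. The shifts repeat in a cycle of length 2: positions 0,1,… shift by +5, +6, then the pattern repeats.
For person: p+5=u, e+6=k, r+5=w, s+6=y, o+5=t, n+6=t.

ukwytt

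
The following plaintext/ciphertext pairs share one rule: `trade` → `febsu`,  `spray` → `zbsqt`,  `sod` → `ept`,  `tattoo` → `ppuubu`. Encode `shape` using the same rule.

Read the word backwards and shift each letter +1.
For shape: reverse → epahs; then shift: e+1=f, p+1=q, a+1=b, h+1=i, s+1=t.

fqbit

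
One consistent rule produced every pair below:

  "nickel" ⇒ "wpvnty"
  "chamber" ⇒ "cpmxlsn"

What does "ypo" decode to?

The output letters match the input read backwards, each shifted +11: nickel reversed is lekcin. Read the word backwards and shift each letter +11.
Reversing it on ypo: shift back: y−11=n, p−11=e, o−11=d → ned; then reverse → den.

den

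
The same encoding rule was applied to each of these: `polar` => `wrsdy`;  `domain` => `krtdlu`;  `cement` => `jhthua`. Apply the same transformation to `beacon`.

ihdjru

The shift depends on letter class: consonant p→w is +7, but vowel o→r is +3. Two shifts are in play — +3 for a/e/i/o/u, +7 for every other letter.
Applying it to beacon: b(cons)+7=i, e(vowel)+3=h, a(vowel)+3=d, c(cons)+7=j, o(vowel)+3=r, n(cons)+7=u.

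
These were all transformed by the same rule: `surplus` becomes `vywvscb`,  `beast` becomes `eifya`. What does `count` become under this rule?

In surplus: s→v is +3, u→y is +4, r→w is +5, p→v is +6 — the shift increases by 1 each position. Letter i (0-indexed) is shifted by i+3, so successive shifts are 3, 4, 5, ….
On count: c+3=f, o+4=s, u+5=z, n+6=t, t+7=a.

fszta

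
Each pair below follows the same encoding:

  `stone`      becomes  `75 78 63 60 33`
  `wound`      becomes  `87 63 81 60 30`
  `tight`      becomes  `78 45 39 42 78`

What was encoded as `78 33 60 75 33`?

tense

s(#19)→75 and t(#20)→78: differences scale by 3, so n = 3·pos + 18. With a=1..z=26, the number is 3·pos + 18.
Undoing it on 78 33 60 75 33: 78→(78−18)÷3=20=t, 33→(33−18)÷3=5=e, 60→(60−18)÷3=14=n, 75→(75−18)÷3=19=s, 33→(33−18)÷3=5=e.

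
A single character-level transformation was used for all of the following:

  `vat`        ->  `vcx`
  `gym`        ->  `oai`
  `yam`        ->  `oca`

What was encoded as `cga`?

The output letters match the input read backwards, each shifted +2: vat reversed is tav. The word is reversed, then every letter is shifted forward by 2.
Undoing it on cga: shift back: c−2=a, g−2=e, a−2=y → aey; then reverse → yea.

yea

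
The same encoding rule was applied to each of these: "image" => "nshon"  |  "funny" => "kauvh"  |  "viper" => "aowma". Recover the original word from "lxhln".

In image: i→n is +5, m→s is +6, a→h is +7, g→o is +8 — the shift increases by 1 each position. Each letter shifts forward by (position + 5), i.e. 5, 6, 7, … — the shift grows by one for each successive letter.
Reversing it on lxhln: l−5=g, x−6=r, h−7=a, l−8=d, n−9=e.

grade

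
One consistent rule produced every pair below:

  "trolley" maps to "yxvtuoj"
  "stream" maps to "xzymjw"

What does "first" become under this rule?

In trolley: t→y is +5, r→x is +6, o→v is +7, l→t is +8 — the shift increases by 1 each position. Each letter shifts forward by (position + 5), i.e. 5, 6, 7, … — the shift grows by one for each successive letter.
Applying it to first: f+5=k, i+6=o, r+7=y, s+8=a, t+9=c.

koyac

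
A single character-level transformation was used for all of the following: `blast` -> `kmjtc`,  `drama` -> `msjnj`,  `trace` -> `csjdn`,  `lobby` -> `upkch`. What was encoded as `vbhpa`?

Shifts by position in blast: pos 0: b→k (+9), pos 1: l→m (+1), pos 2: a→j (+9), pos 3: s→t (+1) — repeating every 2. A repeating key of period 2 is used — shifts +9, +1 over and over.
Undoing it on vbhpa: v−9=m, b−1=a, h−9=y, p−1=o, a−9=r.

mayor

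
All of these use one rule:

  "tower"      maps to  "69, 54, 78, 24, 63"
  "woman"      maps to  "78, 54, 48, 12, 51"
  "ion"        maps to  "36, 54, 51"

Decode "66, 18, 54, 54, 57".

With a=1..z=26, the number is 3·pos + 9.
Reversing it on 66, 18, 54, 54, 57: 66→(66−9)÷3=19=s, 18→(18−9)÷3=3=c, 54→(54−9)÷3=15=o, 54→(54−9)÷3=15=o, 57→(57−9)÷3=16=p.

scoop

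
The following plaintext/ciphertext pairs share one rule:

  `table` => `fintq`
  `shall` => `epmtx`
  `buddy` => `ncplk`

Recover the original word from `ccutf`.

Shifts by position in table: pos 0: t→f (+12), pos 1: a→i (+8), pos 2: b→n (+12), pos 3: l→t (+8) — repeating every 2. A repeating key of period 2 is used — shifts +12, +8 over and over.
Reversing it on ccutf: c−12=q, c−8=u, u−12=i, t−8=l, f−12=t.

quilt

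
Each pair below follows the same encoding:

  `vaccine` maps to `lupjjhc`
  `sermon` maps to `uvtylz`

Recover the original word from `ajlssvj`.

collect

Two steps: reverse the string, then apply a Caesar shift of +7.
Reversing it on ajlssvj: shift back: a−7=t, j−7=c, l−7=e, s−7=l, s−7=l, v−7=o, j−7=c → tcelloc; then reverse → collect.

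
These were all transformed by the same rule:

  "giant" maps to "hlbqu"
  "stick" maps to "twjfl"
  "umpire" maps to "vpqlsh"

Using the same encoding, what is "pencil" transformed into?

qhofjo

Shifts by position in giant: pos 0: g→h (+1), pos 1: i→l (+3), pos 2: a→b (+1), pos 3: n→q (+3) — repeating every 2. A repeating key of period 2 is used — shifts +1, +3 over and over.
Applying it to pencil: p+1=q, e+3=h, n+1=o, c+3=f, i+1=j, l+3=o.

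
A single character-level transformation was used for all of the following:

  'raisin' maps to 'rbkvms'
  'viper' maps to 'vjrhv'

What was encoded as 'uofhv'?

under

In raisin: r→r is +0, a→b is +1, i→k is +2, s→v is +3 — the shift increases by 1 each position. The shift increases by 1 at each position, starting from +0: 0, 1, 2, ….
Decoding uofhv: u−0=u, o−1=n, f−2=d, h−3=e, v−4=r.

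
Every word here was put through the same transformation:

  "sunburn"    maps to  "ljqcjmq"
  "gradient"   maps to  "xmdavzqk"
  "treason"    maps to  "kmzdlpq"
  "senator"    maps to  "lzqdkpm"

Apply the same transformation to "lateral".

sdkzmds

Treating letters as 0–25, the rule is x ↦ 25x + 3 (mod 26).
For lateral: l(11)→25·11+3≡18=s; a(0)→25·0+3≡3=d; t(19)→25·19+3≡10=k; e(4)→25·4+3≡25=z; r(17)→25·17+3≡12=m; a(0)→25·0+3≡3=d; l(11)→25·11+3≡18=s (all mod 26).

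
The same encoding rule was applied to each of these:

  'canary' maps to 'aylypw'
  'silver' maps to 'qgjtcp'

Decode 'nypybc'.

parade

Compare letters: c→a is +24, a→y is +24, n→l is +24 — a constant shift. Every letter moves 24 places later in the alphabet, wrapping around z→a.
Undoing it on nypybc: n−24=p, y−24=a, p−24=r, y−24=a, b−24=d, c−24=e.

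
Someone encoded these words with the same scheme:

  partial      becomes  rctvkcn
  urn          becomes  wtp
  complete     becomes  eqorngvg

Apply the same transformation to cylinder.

Compare letters: p→r is +2, a→c is +2, r→t is +2 — a constant shift. Each letter is shifted forward by 2 in the alphabet (a Caesar shift of +2).
On cylinder: c+2=e, y+2=a, l+2=n, i+2=k, n+2=p, d+2=f, e+2=g, r+2=t.

eankpfgt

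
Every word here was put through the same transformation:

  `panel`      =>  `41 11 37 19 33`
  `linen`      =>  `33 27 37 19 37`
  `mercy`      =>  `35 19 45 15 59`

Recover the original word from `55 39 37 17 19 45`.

With a=1..z=26, the number is 2·pos + 9.
Undoing it on 55 39 37 17 19 45: 55→(55−9)÷2=23=w, 39→(39−9)÷2=15=o, 37→(37−9)÷2=14=n, 17→(17−9)÷2=4=d, 19→(19−9)÷2=5=e, 45→(45−9)÷2=18=r.

wonder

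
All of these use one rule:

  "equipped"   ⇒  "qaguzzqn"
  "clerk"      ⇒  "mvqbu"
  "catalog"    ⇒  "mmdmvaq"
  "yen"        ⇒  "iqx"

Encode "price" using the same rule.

zbumq

The shift depends on letter class: consonant q→a is +10, but vowel e→q is +12. The rule splits by letter class: vowels +12, consonants +10.
Applying it to price: p(cons)+10=z, r(cons)+10=b, i(vowel)+12=u, c(cons)+10=m, e(vowel)+12=q.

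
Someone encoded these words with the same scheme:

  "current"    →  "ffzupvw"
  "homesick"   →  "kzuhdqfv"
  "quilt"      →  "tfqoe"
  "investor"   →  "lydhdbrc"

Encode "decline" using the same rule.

A repeating key of period 3 is used — shifts +3, +11, +8 over and over.
For decline: d+3=g, e+11=p, c+8=k, l+3=o, i+11=t, n+8=v, e+3=h.

gpkotvh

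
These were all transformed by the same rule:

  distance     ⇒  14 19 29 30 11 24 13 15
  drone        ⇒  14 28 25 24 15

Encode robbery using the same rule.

28 25 12 12 15 28 35

d is letter #4 and maps to 14: an offset of 10. The number is (letter's place in the alphabet, a=1) + 10.
For robbery: r=18→28, o=15→25, b=2→12, b=2→12, e=5→15, r=18→28, y=25→35.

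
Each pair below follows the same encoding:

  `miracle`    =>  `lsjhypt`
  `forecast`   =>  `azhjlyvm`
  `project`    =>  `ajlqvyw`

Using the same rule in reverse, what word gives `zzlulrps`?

likeness

Two steps: reverse the string, then apply a Caesar shift of +7.
Decoding zzlulrps: shift back: z−7=s, z−7=s, l−7=e, u−7=n, l−7=e, r−7=k, p−7=i, s−7=l → ssenekil; then reverse → likeness.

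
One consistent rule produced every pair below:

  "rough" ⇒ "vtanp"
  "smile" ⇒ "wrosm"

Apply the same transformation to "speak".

In rough: r→v is +4, o→t is +5, u→a is +6, g→n is +7 — the shift increases by 1 each position. Each letter shifts forward by (position + 4), i.e. 4, 5, 6, … — the shift grows by one for each successive letter.
Applying it to speak: s+4=w, p+5=u, e+6=k, a+7=h, k+8=s.

wukhs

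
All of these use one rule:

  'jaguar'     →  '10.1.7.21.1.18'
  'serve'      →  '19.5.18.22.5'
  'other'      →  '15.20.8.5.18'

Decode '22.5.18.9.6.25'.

verify

j is letter #10 and maps to 10: an offset of 0. Letters become their 1-indexed alphabet positions: a=1 … z=26.
Undoing it on 22.5.18.9.6.25: 22=v, 5=e, 18=r, 9=i, 6=f, 25=y.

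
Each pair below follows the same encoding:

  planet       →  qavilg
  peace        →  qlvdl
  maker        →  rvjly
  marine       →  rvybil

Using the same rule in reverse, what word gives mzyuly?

border

Treating letters as 0–25, the rule is x ↦ 17x + 21 (mod 26).
Reversing it on mzyuly: m(12)→23·(12−21)≡1=b; z(25)→23·(25−21)≡14=o; y(24)→23·(24−21)≡17=r; u(20)→23·(20−21)≡3=d; l(11)→23·(11−21)≡4=e; y(24)→23·(24−21)≡17=r (all mod 26).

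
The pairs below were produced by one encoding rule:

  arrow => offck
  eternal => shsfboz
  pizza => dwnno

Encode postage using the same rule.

dcghous

Compare letters: a→o is +14, r→f is +14, r→f is +14 — a constant shift. Each letter is shifted forward by 14 in the alphabet (a Caesar shift of +14).
For postage: p+14=d, o+14=c, s+14=g, t+14=h, a+14=o, g+14=u, e+14=s.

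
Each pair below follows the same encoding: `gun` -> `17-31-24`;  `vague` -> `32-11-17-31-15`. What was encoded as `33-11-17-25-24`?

wagon

Each letter is replaced by its alphabet position (a=1..z=26) + 10.
Undoing it on 33-11-17-25-24: 33→(33−10)÷1=23=w, 11→(11−10)÷1=1=a, 17→(17−10)÷1=7=g, 25→(25−10)÷1=15=o, 24→(24−10)÷1=14=n.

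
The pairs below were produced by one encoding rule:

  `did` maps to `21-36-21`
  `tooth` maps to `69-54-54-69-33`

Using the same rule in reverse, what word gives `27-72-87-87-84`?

d(#4)→21 and i(#9)→36: differences scale by 3, so n = 3·pos + 9. With a=1..z=26, the number is 3·pos + 9.
Reversing it on 27-72-87-87-84: 27→(27−9)÷3=6=f, 72→(72−9)÷3=21=u, 87→(87−9)÷3=26=z, 87→(87−9)÷3=26=z, 84→(84−9)÷3=25=y.

fuzzy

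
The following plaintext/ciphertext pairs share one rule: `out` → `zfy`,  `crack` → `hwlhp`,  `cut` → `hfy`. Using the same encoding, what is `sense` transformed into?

The shift depends on letter class: consonant t→y is +5, but vowel o→z is +11. The rule splits by letter class: vowels +11, consonants +5.
For sense: s(cons)+5=x, e(vowel)+11=p, n(cons)+5=s, s(cons)+5=x, e(vowel)+11=p.

xpsxp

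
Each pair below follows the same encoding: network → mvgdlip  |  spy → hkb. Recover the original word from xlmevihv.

converse

Each pair mirrors across the alphabet (n↔m, e↔v, t↔g): positions sum to 25. Each letter is replaced by its mirror in the alphabet: a↔z, b↔y, c↔x, and so on (the Atbash cipher).
Reversing it on xlmevihv: x↔c, l↔o, m↔n, e↔v, v↔e, i↔r, h↔s, v↔e.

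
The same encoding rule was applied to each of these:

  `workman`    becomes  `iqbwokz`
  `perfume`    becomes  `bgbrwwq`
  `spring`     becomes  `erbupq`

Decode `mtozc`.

arena

Shifts by position in workman: pos 0: w→i (+12), pos 1: o→q (+2), pos 2: r→b (+10), pos 3: k→w (+12), pos 4: m→o (+2), pos 5: a→k (+10) — repeating every 3. It's a Vigenère-style cipher with numeric key [12,2,10]: position i shifts by key[i mod 3].
Reversing it on mtozc: m−12=a, t−2=r, o−10=e, z−12=n, c−2=a.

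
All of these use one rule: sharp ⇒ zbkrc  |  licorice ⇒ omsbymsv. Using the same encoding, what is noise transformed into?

ocsyx

The word is reversed, then every letter is shifted forward by 10.
Applying it to noise: reverse → esion; then shift: e+10=o, s+10=c, i+10=s, o+10=y, n+10=x.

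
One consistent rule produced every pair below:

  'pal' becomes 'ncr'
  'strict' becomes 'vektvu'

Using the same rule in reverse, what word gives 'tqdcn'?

The output letters match the input read backwards, each shifted +2: pal reversed is lap. Read the word backwards and shift each letter +2.
Reversing it on tqdcn: shift back: t−2=r, q−2=o, d−2=b, c−2=a, n−2=l → robal; then reverse → labor.

labor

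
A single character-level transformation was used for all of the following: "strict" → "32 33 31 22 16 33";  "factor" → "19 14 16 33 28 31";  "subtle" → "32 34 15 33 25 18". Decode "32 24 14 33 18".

skate

s is letter #19 and maps to 32: an offset of 13. Each letter is replaced by its alphabet position (a=1..z=26) + 13.
Decoding 32 24 14 33 18: 32→(32−13)÷1=19=s, 24→(24−13)÷1=11=k, 14→(14−13)÷1=1=a, 33→(33−13)÷1=20=t, 18→(18−13)÷1=5=e.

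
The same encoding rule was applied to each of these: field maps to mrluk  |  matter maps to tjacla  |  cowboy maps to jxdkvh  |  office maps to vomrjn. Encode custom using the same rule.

Shifts by position in field: pos 0: f→m (+7), pos 1: i→r (+9), pos 2: e→l (+7), pos 3: l→u (+9) — repeating every 2. The shifts repeat in a cycle of length 2: positions 0,1,… shift by +7, +9, then the pattern repeats.
For custom: c+7=j, u+9=d, s+7=z, t+9=c, o+7=v, m+9=v.

jdzcvv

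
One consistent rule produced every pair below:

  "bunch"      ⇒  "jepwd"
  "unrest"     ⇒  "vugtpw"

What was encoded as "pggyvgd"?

between

Two steps: reverse the string, then apply a Caesar shift of +2.
Undoing it on pggyvgd: shift back: p−2=n, g−2=e, g−2=e, y−2=w, v−2=t, g−2=e, d−2=b → neewteb; then reverse → between.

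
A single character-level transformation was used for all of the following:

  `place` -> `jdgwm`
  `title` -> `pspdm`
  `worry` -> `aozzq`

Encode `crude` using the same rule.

wzkrm

p(15)→j(9) and l(11)→d(3) fit y≡21x+6 (mod 26); the inverse of 21 mod 26 is 5. Treating letters as 0–25, the rule is x ↦ 21x + 6 (mod 26).
For crude: c(2)→21·2+6≡22=w; r(17)→21·17+6≡25=z; u(20)→21·20+6≡10=k; d(3)→21·3+6≡17=r; e(4)→21·4+6≡12=m (all mod 26).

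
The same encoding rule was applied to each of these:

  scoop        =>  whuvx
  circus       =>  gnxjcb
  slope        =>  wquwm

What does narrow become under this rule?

The shift increases by 1 at each position, starting from +4: 4, 5, 6, ….
On narrow: n+4=r, a+5=f, r+6=x, r+7=y, o+8=w, w+9=f.

rfxywf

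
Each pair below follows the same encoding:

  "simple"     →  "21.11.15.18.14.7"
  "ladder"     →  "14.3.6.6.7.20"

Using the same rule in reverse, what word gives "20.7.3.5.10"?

reach

s is letter #19 and maps to 21: an offset of 2. Letters become their 1-based position plus 2 (so a→3, b→4, …).
Reversing it on 20.7.3.5.10: 20→(20−2)÷1=18=r, 7→(7−2)÷1=5=e, 3→(3−2)÷1=1=a, 5→(5−2)÷1=3=c, 10→(10−2)÷1=8=h.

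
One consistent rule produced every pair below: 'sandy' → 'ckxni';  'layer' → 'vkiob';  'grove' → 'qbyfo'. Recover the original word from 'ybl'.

orb

Compare letters: s→c is +10, a→k is +10, n→x is +10 — a constant shift. This is a Caesar cipher with shift 10.
Decoding ybl: y−10=o, b−10=r, l−10=b.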